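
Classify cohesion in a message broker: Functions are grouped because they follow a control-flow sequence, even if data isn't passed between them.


Reasoning: Grouped by order of execution within a routine, not by data flow
Type: Procedural cohesion

Procedural cohesion


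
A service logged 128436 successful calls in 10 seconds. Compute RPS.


Formula: throughput = requests / seconds
throughput = 128436 / 10
throughput = 12843.6 requests/second

12843.6 requests/second


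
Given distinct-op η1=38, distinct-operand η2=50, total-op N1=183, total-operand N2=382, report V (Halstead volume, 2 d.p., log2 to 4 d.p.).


Formula: V = N * log2(η), where N = N1 + N2 and η = η1 + η2
η = 38 + 50 = 88
N = 183 + 382 = 565
log2(88) ≈ 6.4594
V = 565 * 6.4594 = 3649.56

3649.56


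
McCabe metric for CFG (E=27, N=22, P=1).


Formula: V(G) = E - N + 2P
V(G) = 27 - 22 + 2*1
V(G) = 5 + 2
V(G) = 7

7


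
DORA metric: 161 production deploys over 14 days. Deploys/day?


Formula: deployments per day = releases / days
= 161 / 14
= 11.5 deploys/day
(equivalently, 80.5 deploys/week)

11.5 deploys/day


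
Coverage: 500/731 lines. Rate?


Coverage = covered / total * 100
Coverage = 500 / 731 * 100
Coverage = 68.4%

68.4%


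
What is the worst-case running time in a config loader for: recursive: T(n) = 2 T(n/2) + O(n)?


Reasoning: master theorem case 2 (merge-sort recurrence)
Complexity: O(n log n)

O(n log n)


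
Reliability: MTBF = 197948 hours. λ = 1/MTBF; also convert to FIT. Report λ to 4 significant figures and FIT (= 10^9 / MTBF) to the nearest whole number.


Formula: λ = 1 / MTBF; FIT = λ × 1e9 = 1e9 / MTBF
λ = 1 / 197948 ≈ 5.052e-06 failures/hour
FIT = 1e9 / 197948 ≈ 5052 failures per 1e9 hours (nearest whole number)

λ = 5.052e-06 /h, FIT = 5052


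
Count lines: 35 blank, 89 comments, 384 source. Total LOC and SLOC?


Total LOC = blank + comment + code
Total LOC = 35 + 89 + 384 = 508
SLOC (source only) = code = 384

Total LOC: 508, SLOC: 384


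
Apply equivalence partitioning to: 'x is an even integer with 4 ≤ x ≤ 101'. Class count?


Constraint: even integers in [4, 101]
Class 1: x < 4 — out-of-range invalid
Class 2: x in [4,101] but odd — wrong type invalid
Class 3: x in [4,101] and even — valid
Class 4: x > 101 — out-of-range invalid
Total equivalence classes: 4

4 equivalence classes


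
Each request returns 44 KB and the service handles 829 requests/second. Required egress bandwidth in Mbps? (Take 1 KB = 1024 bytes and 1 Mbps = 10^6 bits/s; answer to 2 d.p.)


Formula: Mbps = payload_bytes * RPS * 8 / 1e6
Payload per request = 44 KB = 44 * 1024 = 45056 bytes
Total bytes/sec = 45056 * 829 = 37351424
Total bits/sec = 37351424 * 8 = 298811392
Mbps = 298811392 / 1e6 = 298.81

298.81 Mbps


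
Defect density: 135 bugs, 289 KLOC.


Defect density = defects / KLOC
Defect density = 135 / 289
Defect density = 0.467 defects/KLOC

0.467 defects/KLOC


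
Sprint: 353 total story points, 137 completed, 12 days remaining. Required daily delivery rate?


Formula: Required rate = Remaining points / Days left
Remaining = 353 - 137 = 216 points
Required rate = 216 / 12 = 18.0 points/day

18.0 points/day


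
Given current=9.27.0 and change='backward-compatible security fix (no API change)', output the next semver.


Current: 9.27.0
Change category: 'backward-compatible security fix (no API change)' → patch bump
SemVer rule: patch bump → increment PATCH (MAJOR and MINOR unchanged)
New: 9.27.1

9.27.1


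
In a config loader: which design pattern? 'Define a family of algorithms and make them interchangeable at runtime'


This matches the Strategy pattern

Strategy


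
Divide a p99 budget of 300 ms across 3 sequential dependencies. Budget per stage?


Formula: per_stage = total_budget / stages
per_stage = 300 / 3
per_stage = 100.0 ms

100.0 ms


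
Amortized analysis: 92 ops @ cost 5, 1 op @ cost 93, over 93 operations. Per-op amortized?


Formula: Amortized cost = Total cost / Operations
Total cost = (92 * 5) + (1 * 93)
Total cost = 460 + 93 = 553
Amortized = 553 / 93 = 5.9462

5.9462


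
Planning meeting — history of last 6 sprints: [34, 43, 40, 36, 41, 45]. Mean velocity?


Formula: Avg velocity = Total points / Number of sprints
Points: [34, 43, 40, 36, 41, 45]
Sum = 34 + 43 + 40 + 36 + 41 + 45 = 239
Avg velocity = 239 / 6 = 39.83 points/sprint

39.83 points/sprint


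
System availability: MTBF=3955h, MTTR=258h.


Availability = MTBF / (MTBF + MTTR)
Availability = 3955 / (3955 + 258)
Availability = 3955 / 4213
Availability = 93.8761%

93.8761%


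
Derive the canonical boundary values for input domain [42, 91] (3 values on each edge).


Range: [42, 91]
Boundaries: just below min, min, min+1, max-1, max, just above max
Values: [41, 42, 43, 90, 91, 92]

[41, 42, 43, 90, 91, 92]


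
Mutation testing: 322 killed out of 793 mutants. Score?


Mutation score = killed / total * 100
Mutation score = 322 / 793 * 100
Mutation score = 40.61%

40.61%


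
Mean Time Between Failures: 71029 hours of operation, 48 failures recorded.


Formula: MTBF = Total operating time / Number of failures
MTBF = 71029 / 48
MTBF = 1479.77 hours

1479.77 hours


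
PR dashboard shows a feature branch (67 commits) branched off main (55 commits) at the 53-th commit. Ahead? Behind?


Common ancestor: commit #53
feature commits after divergence: 67 - 53 = 14
main commits after divergence: 55 - 53 = 2
feature is 14 commits ahead of main
main is 2 commits ahead of feature

feature ahead: 14, main ahead: 2


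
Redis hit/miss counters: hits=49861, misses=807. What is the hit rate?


Formula: hit rate = hits / (hits + misses) * 100
hit rate = 49861 / (49861 + 807) * 100
hit rate = 49861 / 50668 * 100
hit rate = 98.41%

98.41%


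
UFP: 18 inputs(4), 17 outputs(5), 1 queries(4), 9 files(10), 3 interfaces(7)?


UFP = EI*4 + EO*5 + EQ*4 + ILF*10 + EIF*7
UFP = 18*4 + 17*5 + 1*4 + 9*10 + 3*7
UFP = 72 + 85 + 4 + 90 + 21
UFP = 272

272


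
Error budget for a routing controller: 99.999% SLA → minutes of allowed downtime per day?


Formula: allowed downtime = period * (100 - SLA) / 100
Period (day) = 1440 minutes
Unavailability fraction = (100 - 99.999) / 100
Allowed downtime = 1440 * (100 - 99.999) / 100
Allowed downtime = 0.0144 minutes

0.0144 minutes


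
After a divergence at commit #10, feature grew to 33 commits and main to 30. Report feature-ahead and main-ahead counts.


Common ancestor: commit #10
feature commits after divergence: 33 - 10 = 23
main commits after divergence: 30 - 10 = 20
feature is 23 commits ahead of main
main is 20 commits ahead of feature

feature ahead: 23, main ahead: 20


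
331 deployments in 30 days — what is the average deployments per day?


Formula: deployments per day = releases / days
= 331 / 30
= 11.033 deploys/day
(equivalently, 77.23 deploys/week)

11.033 deploys/day


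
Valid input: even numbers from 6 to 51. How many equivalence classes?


Constraint: even integers in [6, 51]
Class 1: x < 6 — out-of-range invalid
Class 2: x in [6,51] but odd — wrong type invalid
Class 3: x in [6,51] and even — valid
Class 4: x > 51 — out-of-range invalid
Total equivalence classes: 4

4 equivalence classes


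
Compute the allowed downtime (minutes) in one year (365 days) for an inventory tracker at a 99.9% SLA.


Formula: allowed downtime = period * (100 - SLA) / 100
Period (year (365 days)) = 525600 minutes
Unavailability fraction = (100 - 99.9) / 100
Allowed downtime = 525600 * (100 - 99.9) / 100
Allowed downtime = 525.6 minutes

525.6 minutes


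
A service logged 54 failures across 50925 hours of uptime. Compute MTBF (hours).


Formula: MTBF = Total operating time / Number of failures
MTBF = 50925 / 54
MTBF = 943.06 hours

943.06 hours


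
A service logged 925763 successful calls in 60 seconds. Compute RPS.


Formula: throughput = requests / seconds
throughput = 925763 / 60
throughput = 15429.38 requests/second

15429.38 requests/second


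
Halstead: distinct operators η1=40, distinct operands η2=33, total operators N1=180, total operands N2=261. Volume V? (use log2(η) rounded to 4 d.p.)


Formula: V = N * log2(η), where N = N1 + N2 and η = η1 + η2
η = 40 + 33 = 73
N = 180 + 261 = 441
log2(73) ≈ 6.1898
V = 441 * 6.1898 = 2729.70

2729.70


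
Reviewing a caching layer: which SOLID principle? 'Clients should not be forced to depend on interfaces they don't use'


This describes the Interface Segregation Principle (ISP)

Interface Segregation Principle (ISP)


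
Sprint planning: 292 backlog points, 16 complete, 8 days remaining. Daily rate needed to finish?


Formula: Required rate = Remaining points / Days left
Remaining = 292 - 16 = 276 points
Required rate = 276 / 8 = 34.5 points/day

34.5 points/day


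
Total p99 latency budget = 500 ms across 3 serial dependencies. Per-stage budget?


Formula: per_stage = total_budget / stages
per_stage = 500 / 3
per_stage = 166.67 ms

166.67 ms


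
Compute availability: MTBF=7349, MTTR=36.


Availability = MTBF / (MTBF + MTTR)
Availability = 7349 / (7349 + 36)
Availability = 7349 / 7385
Availability = 99.5125%

99.5125%


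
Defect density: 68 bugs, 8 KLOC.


Defect density = defects / KLOC
Defect density = 68 / 8
Defect density = 8.5 defects/KLOC

8.5 defects/KLOC


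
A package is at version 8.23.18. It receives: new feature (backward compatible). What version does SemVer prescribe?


Current: 8.23.18
Change category: 'new feature (backward compatible)' → minor bump
SemVer rule: minor bump → increment MINOR, reset PATCH to 0 (MAJOR unchanged)
New: 8.24.0

8.24.0


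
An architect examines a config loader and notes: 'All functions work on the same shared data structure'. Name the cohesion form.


Reasoning: Functions share data
Type: Communicational cohesion

Communicational cohesion


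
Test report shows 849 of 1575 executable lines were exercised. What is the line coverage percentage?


Coverage = covered / total * 100
Coverage = 849 / 1575 * 100
Coverage = 53.9%

53.9%


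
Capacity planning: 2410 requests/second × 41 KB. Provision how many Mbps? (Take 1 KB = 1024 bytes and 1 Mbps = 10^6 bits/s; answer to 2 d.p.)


Formula: Mbps = payload_bytes * RPS * 8 / 1e6
Payload per request = 41 KB = 41 * 1024 = 41984 bytes
Total bytes/sec = 41984 * 2410 = 101181440
Total bits/sec = 101181440 * 8 = 809451520
Mbps = 809451520 / 1e6 = 809.45

809.45 Mbps


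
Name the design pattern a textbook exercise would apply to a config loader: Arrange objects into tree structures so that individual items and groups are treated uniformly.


This matches the Composite pattern

Composite


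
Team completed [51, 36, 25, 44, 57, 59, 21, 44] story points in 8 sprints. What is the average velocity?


Formula: Avg velocity = Total points / Number of sprints
Points: [51, 36, 25, 44, 57, 59, 21, 44]
Sum = 51 + 36 + 25 + 44 + 57 + 59 + 21 + 44 = 337
Avg velocity = 337 / 8 = 42.13 points/sprint

42.13 points/sprint


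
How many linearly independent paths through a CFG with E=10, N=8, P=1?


Formula: V(G) = E - N + 2P
V(G) = 10 - 8 + 2*1
V(G) = 2 + 2
V(G) = 4

4


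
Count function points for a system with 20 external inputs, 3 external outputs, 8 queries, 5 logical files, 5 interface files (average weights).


UFP = EI*4 + EO*5 + EQ*4 + ILF*10 + EIF*7
UFP = 20*4 + 3*5 + 8*4 + 5*10 + 5*7
UFP = 80 + 15 + 32 + 50 + 35
UFP = 212

212


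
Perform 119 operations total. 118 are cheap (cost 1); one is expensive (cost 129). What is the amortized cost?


Formula: Amortized cost = Total cost / Operations
Total cost = (118 * 1) + (1 * 129)
Total cost = 118 + 129 = 247
Amortized = 247 / 119 = 2.0756

2.0756


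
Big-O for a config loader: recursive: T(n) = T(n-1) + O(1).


Reasoning: linear recursion with constant work per frame
Complexity: O(n)

O(n)


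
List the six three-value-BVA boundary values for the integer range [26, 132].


Range: [26, 132]
Boundaries: just below min, min, min+1, max-1, max, just above max
Values: [25, 26, 27, 131, 132, 133]

[25, 26, 27, 131, 132, 133]


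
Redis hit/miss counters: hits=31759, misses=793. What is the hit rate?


Formula: hit rate = hits / (hits + misses) * 100
hit rate = 31759 / (31759 + 793) * 100
hit rate = 31759 / 32552 * 100
hit rate = 97.56%

97.56%


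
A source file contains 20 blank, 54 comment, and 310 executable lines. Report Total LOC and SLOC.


Total LOC = blank + comment + code
Total LOC = 20 + 54 + 310 = 384
SLOC (source only) = code = 310

Total LOC: 384, SLOC: 310


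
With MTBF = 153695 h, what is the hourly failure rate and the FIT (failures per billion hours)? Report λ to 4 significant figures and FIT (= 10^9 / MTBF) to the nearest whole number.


Formula: λ = 1 / MTBF; FIT = λ × 1e9 = 1e9 / MTBF
λ = 1 / 153695 ≈ 6.506e-06 failures/hour
FIT = 1e9 / 153695 ≈ 6506 failures per 1e9 hours (nearest whole number)

λ = 6.506e-06 /h, FIT = 6506


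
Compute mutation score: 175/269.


Mutation score = killed / total * 100
Mutation score = 175 / 269 * 100
Mutation score = 65.06%

65.06%


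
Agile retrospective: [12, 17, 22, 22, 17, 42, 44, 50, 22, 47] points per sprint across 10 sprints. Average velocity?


Formula: Avg velocity = Total points / Number of sprints
Points: [12, 17, 22, 22, 17, 42, 44, 50, 22, 47]
Sum = 12 + 17 + 22 + 22 + 17 + 42 + 44 + 50 + 22 + 47 = 295
Avg velocity = 295 / 10 = 29.5 points/sprint

29.5 points/sprint


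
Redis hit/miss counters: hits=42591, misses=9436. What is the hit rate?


Formula: hit rate = hits / (hits + misses) * 100
hit rate = 42591 / (42591 + 9436) * 100
hit rate = 42591 / 52027 * 100
hit rate = 81.86%

81.86%


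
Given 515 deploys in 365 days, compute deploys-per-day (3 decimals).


Formula: deployments per day = releases / days
= 515 / 365
= 1.411 deploys/day
(equivalently, 9.88 deploys/week)

1.411 deploys/day


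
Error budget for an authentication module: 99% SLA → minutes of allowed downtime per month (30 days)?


Formula: allowed downtime = period * (100 - SLA) / 100
Period (month (30 days)) = 43200 minutes
Unavailability fraction = (100 - 99.0) / 100
Allowed downtime = 43200 * (100 - 99.0) / 100
Allowed downtime = 432.0 minutes

432.0 minutes


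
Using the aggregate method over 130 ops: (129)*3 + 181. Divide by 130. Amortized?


Formula: Amortized cost = Total cost / Operations
Total cost = (129 * 3) + (1 * 181)
Total cost = 387 + 181 = 568
Amortized = 568 / 130 = 4.3692

4.3692


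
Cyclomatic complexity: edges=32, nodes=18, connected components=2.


Formula: V(G) = E - N + 2P
V(G) = 32 - 18 + 2*2
V(G) = 14 + 4
V(G) = 18

18


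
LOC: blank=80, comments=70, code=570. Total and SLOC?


Total LOC = blank + comment + code
Total LOC = 80 + 70 + 570 = 720
SLOC (source only) = code = 570

Total LOC: 720, SLOC: 570


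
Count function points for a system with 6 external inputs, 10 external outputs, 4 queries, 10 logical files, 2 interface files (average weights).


UFP = EI*4 + EO*5 + EQ*4 + ILF*10 + EIF*7
UFP = 6*4 + 10*5 + 4*4 + 10*10 + 2*7
UFP = 24 + 50 + 16 + 100 + 14
UFP = 204

204


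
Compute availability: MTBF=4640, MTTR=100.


Availability = MTBF / (MTBF + MTTR)
Availability = 4640 / (4640 + 100)
Availability = 4640 / 4740
Availability = 97.8903%

97.8903%


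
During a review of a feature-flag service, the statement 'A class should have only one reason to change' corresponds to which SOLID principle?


This describes the Single Responsibility Principle (SRP)

Single Responsibility Principle (SRP)


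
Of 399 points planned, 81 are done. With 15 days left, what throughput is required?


Formula: Required rate = Remaining points / Days left
Remaining = 399 - 81 = 318 points
Required rate = 318 / 15 = 21.2 points/day

21.2 points/day


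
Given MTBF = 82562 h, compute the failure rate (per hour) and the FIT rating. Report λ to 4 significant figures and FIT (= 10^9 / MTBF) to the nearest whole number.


Formula: λ = 1 / MTBF; FIT = λ × 1e9 = 1e9 / MTBF
λ = 1 / 82562 ≈ 1.211e-05 failures/hour
FIT = 1e9 / 82562 ≈ 12112 failures per 1e9 hours (nearest whole number)

λ = 1.211e-05 /h, FIT = 12112


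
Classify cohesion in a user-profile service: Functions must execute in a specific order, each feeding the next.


Reasoning: Output of one is input to next
Type: Sequential cohesion

Sequential cohesion


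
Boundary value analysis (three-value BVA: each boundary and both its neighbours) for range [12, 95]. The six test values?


Range: [12, 95]
Boundaries: just below min, min, min+1, max-1, max, just above max
Values: [11, 12, 13, 94, 95, 96]

[11, 12, 13, 94, 95, 96]


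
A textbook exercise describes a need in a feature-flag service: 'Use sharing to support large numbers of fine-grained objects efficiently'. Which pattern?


This matches the Flyweight pattern

Flyweight


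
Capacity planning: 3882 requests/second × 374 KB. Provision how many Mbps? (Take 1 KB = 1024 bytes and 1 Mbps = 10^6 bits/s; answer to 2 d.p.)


Formula: Mbps = payload_bytes * RPS * 8 / 1e6
Payload per request = 374 KB = 374 * 1024 = 382976 bytes
Total bytes/sec = 382976 * 3882 = 1486712832
Total bits/sec = 1486712832 * 8 = 11893702656
Mbps = 11893702656 / 1e6 = 11893.7

11893.7 Mbps


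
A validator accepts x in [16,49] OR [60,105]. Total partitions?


Valid ranges: [16,49] and [60,105]
Class 1: x < 16 — invalid
Class 2: 16 ≤ x ≤ 49 — valid
Class 3: 49 < x < 60 — invalid (gap between ranges)
Class 4: 60 ≤ x ≤ 105 — valid
Class 5: x > 105 — invalid
Total equivalence classes: 5

5 equivalence classes


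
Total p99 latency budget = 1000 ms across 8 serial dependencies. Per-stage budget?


Formula: per_stage = total_budget / stages
per_stage = 1000 / 8
per_stage = 125.0 ms

125.0 ms


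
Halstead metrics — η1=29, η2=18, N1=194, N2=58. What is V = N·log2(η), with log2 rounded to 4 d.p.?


Formula: V = N * log2(η), where N = N1 + N2 and η = η1 + η2
η = 29 + 18 = 47
N = 194 + 58 = 252
log2(47) ≈ 5.5546
V = 252 * 5.5546 = 1399.76

1399.76


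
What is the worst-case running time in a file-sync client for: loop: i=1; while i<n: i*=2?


Reasoning: i doubles each step so iterations are log2(n)
Complexity: O(log n)

O(log n)


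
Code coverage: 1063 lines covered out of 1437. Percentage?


Coverage = covered / total * 100
Coverage = 1063 / 1437 * 100
Coverage = 73.97%

73.97%


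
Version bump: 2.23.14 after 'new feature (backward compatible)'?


Current: 2.23.14
Change category: 'new feature (backward compatible)' → minor bump
SemVer rule: minor bump → increment MINOR, reset PATCH to 0 (MAJOR unchanged)
New: 2.24.0

2.24.0


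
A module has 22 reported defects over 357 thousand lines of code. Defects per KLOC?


Defect density = defects / KLOC
Defect density = 22 / 357
Defect density = 0.062 defects/KLOC

0.062 defects/KLOC


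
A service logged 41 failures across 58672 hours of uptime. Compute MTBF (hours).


Formula: MTBF = Total operating time / Number of failures
MTBF = 58672 / 41
MTBF = 1431.02 hours

1431.02 hours


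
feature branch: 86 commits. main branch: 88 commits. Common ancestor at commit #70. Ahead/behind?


Common ancestor: commit #70
feature commits after divergence: 86 - 70 = 16
main commits after divergence: 88 - 70 = 18
feature is 16 commits ahead of main
main is 18 commits ahead of feature

feature ahead: 16, main ahead: 18


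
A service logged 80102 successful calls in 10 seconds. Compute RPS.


Formula: throughput = requests / seconds
throughput = 80102 / 10
throughput = 8010.2 requests/second

8010.2 requests/second


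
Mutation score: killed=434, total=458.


Mutation score = killed / total * 100
Mutation score = 434 / 458 * 100
Mutation score = 94.76%

94.76%


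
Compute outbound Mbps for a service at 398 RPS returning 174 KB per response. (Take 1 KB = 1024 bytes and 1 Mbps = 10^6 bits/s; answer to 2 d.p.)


Formula: Mbps = payload_bytes * RPS * 8 / 1e6
Payload per request = 174 KB = 174 * 1024 = 178176 bytes
Total bytes/sec = 178176 * 398 = 70914048
Total bits/sec = 70914048 * 8 = 567312384
Mbps = 567312384 / 1e6 = 567.31

567.31 Mbps


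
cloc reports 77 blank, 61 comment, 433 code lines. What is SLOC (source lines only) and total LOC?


Total LOC = blank + comment + code
Total LOC = 77 + 61 + 433 = 571
SLOC (source only) = code = 433

Total LOC: 571, SLOC: 433


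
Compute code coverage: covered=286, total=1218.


Coverage = covered / total * 100
Coverage = 286 / 1218 * 100
Coverage = 23.48%

23.48%


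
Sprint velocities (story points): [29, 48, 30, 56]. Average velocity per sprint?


Formula: Avg velocity = Total points / Number of sprints
Points: [29, 48, 30, 56]
Sum = 29 + 48 + 30 + 56 = 163
Avg velocity = 163 / 4 = 40.75 points/sprint

40.75 points/sprint


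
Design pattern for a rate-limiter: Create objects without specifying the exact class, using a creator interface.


This matches the Factory Method pattern

Factory Method


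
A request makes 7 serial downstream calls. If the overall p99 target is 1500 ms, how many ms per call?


Formula: per_stage = total_budget / stages
per_stage = 1500 / 7
per_stage = 214.29 ms

214.29 ms


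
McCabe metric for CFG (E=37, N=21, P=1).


Formula: V(G) = E - N + 2P
V(G) = 37 - 21 + 2*1
V(G) = 16 + 2
V(G) = 18

18


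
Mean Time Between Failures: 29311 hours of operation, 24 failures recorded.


Formula: MTBF = Total operating time / Number of failures
MTBF = 29311 / 24
MTBF = 1221.29 hours

1221.29 hours


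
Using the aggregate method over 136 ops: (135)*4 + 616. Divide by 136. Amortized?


Formula: Amortized cost = Total cost / Operations
Total cost = (135 * 4) + (1 * 616)
Total cost = 540 + 616 = 1156
Amortized = 1156 / 136 = 8.5

8.5


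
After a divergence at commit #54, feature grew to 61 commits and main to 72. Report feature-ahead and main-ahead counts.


Common ancestor: commit #54
feature commits after divergence: 61 - 54 = 7
main commits after divergence: 72 - 54 = 18
feature is 7 commits ahead of main
main is 18 commits ahead of feature

feature ahead: 7, main ahead: 18


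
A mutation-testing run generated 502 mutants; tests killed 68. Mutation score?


Mutation score = killed / total * 100
Mutation score = 68 / 502 * 100
Mutation score = 13.55%

13.55%


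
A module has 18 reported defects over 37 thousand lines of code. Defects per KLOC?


Defect density = defects / KLOC
Defect density = 18 / 37
Defect density = 0.486 defects/KLOC

0.486 defects/KLOC


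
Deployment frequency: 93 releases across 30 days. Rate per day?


Formula: deployments per day = releases / days
= 93 / 30
= 3.1 deploys/day
(equivalently, 21.7 deploys/week)

3.1 deploys/day


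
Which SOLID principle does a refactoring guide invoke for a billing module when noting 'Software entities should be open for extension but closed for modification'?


This describes the Open/Closed Principle (OCP)

Open/Closed Principle (OCP)


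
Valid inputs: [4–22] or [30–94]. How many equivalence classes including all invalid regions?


Valid ranges: [4,22] and [30,94]
Class 1: x < 4 — invalid
Class 2: 4 ≤ x ≤ 22 — valid
Class 3: 22 < x < 30 — invalid (gap between ranges)
Class 4: 30 ≤ x ≤ 94 — valid
Class 5: x > 94 — invalid
Total equivalence classes: 5

5 equivalence classes


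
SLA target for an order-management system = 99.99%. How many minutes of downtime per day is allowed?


Formula: allowed downtime = period * (100 - SLA) / 100
Period (day) = 1440 minutes
Unavailability fraction = (100 - 99.99) / 100
Allowed downtime = 1440 * (100 - 99.99) / 100
Allowed downtime = 0.144 minutes

0.144 minutes


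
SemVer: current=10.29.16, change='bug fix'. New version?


Current: 10.29.16
Change category: 'bug fix' → patch bump
SemVer rule: patch bump → increment PATCH (MAJOR and MINOR unchanged)
New: 10.29.17

10.29.17


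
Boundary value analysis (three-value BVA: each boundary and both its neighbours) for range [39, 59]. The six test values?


Range: [39, 59]
Boundaries: just below min, min, min+1, max-1, max, just above max
Values: [38, 39, 40, 58, 59, 60]

[38, 39, 40, 58, 59, 60]


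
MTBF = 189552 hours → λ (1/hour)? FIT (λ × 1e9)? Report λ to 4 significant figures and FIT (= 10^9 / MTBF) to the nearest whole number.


Formula: λ = 1 / MTBF; FIT = λ × 1e9 = 1e9 / MTBF
λ = 1 / 189552 ≈ 5.276e-06 failures/hour
FIT = 1e9 / 189552 ≈ 5276 failures per 1e9 hours (nearest whole number)

λ = 5.276e-06 /h, FIT = 5276


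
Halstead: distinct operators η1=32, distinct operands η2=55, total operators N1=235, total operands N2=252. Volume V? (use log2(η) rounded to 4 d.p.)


Formula: V = N * log2(η), where N = N1 + N2 and η = η1 + η2
η = 32 + 55 = 87
N = 235 + 252 = 487
log2(87) ≈ 6.4429
V = 487 * 6.4429 = 3137.69

3137.69


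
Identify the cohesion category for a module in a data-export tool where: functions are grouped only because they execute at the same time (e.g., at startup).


Reasoning: Related by timing only
Type: Temporal cohesion

Temporal cohesion


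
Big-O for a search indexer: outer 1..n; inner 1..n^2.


Reasoning: n times n^2
Complexity: O(n^3)

O(n^3)


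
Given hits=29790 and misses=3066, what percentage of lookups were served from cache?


Formula: hit rate = hits / (hits + misses) * 100
hit rate = 29790 / (29790 + 3066) * 100
hit rate = 29790 / 32856 * 100
hit rate = 90.67%

90.67%


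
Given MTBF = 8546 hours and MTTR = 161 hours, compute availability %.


Availability = MTBF / (MTBF + MTTR)
Availability = 8546 / (8546 + 161)
Availability = 8546 / 8707
Availability = 98.1509%

98.1509%


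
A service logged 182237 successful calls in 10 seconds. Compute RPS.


Formula: throughput = requests / seconds
throughput = 182237 / 10
throughput = 18223.7 requests/second

18223.7 requests/second


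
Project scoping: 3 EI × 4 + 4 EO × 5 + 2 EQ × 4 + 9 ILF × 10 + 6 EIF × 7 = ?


UFP = EI*4 + EO*5 + EQ*4 + ILF*10 + EIF*7
UFP = 3*4 + 4*5 + 2*4 + 9*10 + 6*7
UFP = 12 + 20 + 8 + 90 + 42
UFP = 172

172


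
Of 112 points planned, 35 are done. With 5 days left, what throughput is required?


Formula: Required rate = Remaining points / Days left
Remaining = 112 - 35 = 77 points
Required rate = 77 / 5 = 15.4 points/day

15.4 points/day


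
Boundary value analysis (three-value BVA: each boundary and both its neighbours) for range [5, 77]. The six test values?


Range: [5, 77]
Boundaries: just below min, min, min+1, max-1, max, just above max
Values: [4, 5, 6, 76, 77, 78]

[4, 5, 6, 76, 77, 78]


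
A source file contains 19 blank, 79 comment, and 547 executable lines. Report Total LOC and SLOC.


Total LOC = blank + comment + code
Total LOC = 19 + 79 + 547 = 645
SLOC (source only) = code = 547

Total LOC: 645, SLOC: 547


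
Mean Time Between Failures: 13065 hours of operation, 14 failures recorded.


Formula: MTBF = Total operating time / Number of failures
MTBF = 13065 / 14
MTBF = 933.21 hours

933.21 hours


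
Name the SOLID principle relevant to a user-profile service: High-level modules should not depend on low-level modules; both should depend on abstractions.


This describes the Dependency Inversion Principle (DIP)

Dependency Inversion Principle (DIP)


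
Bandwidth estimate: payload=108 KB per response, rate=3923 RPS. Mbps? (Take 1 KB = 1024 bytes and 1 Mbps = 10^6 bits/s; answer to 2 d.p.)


Formula: Mbps = payload_bytes * RPS * 8 / 1e6
Payload per request = 108 KB = 108 * 1024 = 110592 bytes
Total bytes/sec = 110592 * 3923 = 433852416
Total bits/sec = 433852416 * 8 = 3470819328
Mbps = 3470819328 / 1e6 = 3470.82

3470.82 Mbps


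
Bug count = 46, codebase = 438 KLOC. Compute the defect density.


Defect density = defects / KLOC
Defect density = 46 / 438
Defect density = 0.105 defects/KLOC

0.105 defects/KLOC


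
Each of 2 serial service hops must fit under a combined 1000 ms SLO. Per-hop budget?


Formula: per_stage = total_budget / stages
per_stage = 1000 / 2
per_stage = 500.0 ms

500.0 ms


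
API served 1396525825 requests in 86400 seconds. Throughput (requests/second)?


Formula: throughput = requests / seconds
throughput = 1396525825 / 86400
throughput = 16163.49 requests/second

16163.49 requests/second


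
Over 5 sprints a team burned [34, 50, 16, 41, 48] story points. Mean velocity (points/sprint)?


Formula: Avg velocity = Total points / Number of sprints
Points: [34, 50, 16, 41, 48]
Sum = 34 + 50 + 16 + 41 + 48 = 189
Avg velocity = 189 / 5 = 37.8 points/sprint

37.8 points/sprint


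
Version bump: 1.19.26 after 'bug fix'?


Current: 1.19.26
Change category: 'bug fix' → patch bump
SemVer rule: patch bump → increment PATCH (MAJOR and MINOR unchanged)
New: 1.19.27

1.19.27


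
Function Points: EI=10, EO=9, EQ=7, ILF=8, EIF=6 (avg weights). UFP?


UFP = EI*4 + EO*5 + EQ*4 + ILF*10 + EIF*7
UFP = 10*4 + 9*5 + 7*4 + 8*10 + 6*7
UFP = 40 + 45 + 28 + 80 + 42
UFP = 235

235


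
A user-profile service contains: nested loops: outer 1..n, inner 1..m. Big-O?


Reasoning: product of independent bounds
Complexity: O(n*m)

O(n*m)


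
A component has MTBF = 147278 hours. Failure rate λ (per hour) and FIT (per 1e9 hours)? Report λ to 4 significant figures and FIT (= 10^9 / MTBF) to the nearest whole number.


Formula: λ = 1 / MTBF; FIT = λ × 1e9 = 1e9 / MTBF
λ = 1 / 147278 ≈ 6.790e-06 failures/hour
FIT = 1e9 / 147278 ≈ 6790 failures per 1e9 hours (nearest whole number)

λ = 6.790e-06 /h, FIT = 6790


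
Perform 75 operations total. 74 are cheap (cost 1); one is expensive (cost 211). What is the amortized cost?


Formula: Amortized cost = Total cost / Operations
Total cost = (74 * 1) + (1 * 211)
Total cost = 74 + 211 = 285
Amortized = 285 / 75 = 3.8

3.8


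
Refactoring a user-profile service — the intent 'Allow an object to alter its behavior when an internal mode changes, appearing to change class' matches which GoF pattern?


This matches the State pattern

State


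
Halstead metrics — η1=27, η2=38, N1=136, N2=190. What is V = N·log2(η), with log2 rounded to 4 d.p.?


Formula: V = N * log2(η), where N = N1 + N2 and η = η1 + η2
η = 27 + 38 = 65
N = 136 + 190 = 326
log2(65) ≈ 6.0224
V = 326 * 6.0224 = 1963.30

1963.30


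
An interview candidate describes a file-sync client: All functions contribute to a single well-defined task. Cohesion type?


Reasoning: Best: single purpose
Type: Functional cohesion

Functional cohesion


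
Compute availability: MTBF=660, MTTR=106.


Availability = MTBF / (MTBF + MTTR)
Availability = 660 / (660 + 106)
Availability = 660 / 766
Availability = 86.1619%

86.1619%


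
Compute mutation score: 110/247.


Mutation score = killed / total * 100
Mutation score = 110 / 247 * 100
Mutation score = 44.53%

44.53%


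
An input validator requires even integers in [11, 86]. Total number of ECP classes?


Constraint: even integers in [11, 86]
Class 1: x < 11 — out-of-range invalid
Class 2: x in [11,86] but odd — wrong type invalid
Class 3: x in [11,86] and even — valid
Class 4: x > 86 — out-of-range invalid
Total equivalence classes: 4

4 equivalence classes


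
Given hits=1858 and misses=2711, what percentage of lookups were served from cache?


Formula: hit rate = hits / (hits + misses) * 100
hit rate = 1858 / (1858 + 2711) * 100
hit rate = 1858 / 4569 * 100
hit rate = 40.67%

40.67%


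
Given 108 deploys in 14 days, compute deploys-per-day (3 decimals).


Formula: deployments per day = releases / days
= 108 / 14
= 7.714 deploys/day
(equivalently, 54.0 deploys/week)

7.714 deploys/day


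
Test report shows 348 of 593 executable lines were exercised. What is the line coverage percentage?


Coverage = covered / total * 100
Coverage = 348 / 593 * 100
Coverage = 58.68%

58.68%


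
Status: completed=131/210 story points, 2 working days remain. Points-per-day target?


Formula: Required rate = Remaining points / Days left
Remaining = 210 - 131 = 79 points
Required rate = 79 / 2 = 39.5 points/day

39.5 points/day


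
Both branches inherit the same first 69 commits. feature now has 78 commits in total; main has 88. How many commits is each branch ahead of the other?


Common ancestor: commit #69
feature commits after divergence: 78 - 69 = 9
main commits after divergence: 88 - 69 = 19
feature is 9 commits ahead of main
main is 19 commits ahead of feature

feature ahead: 9, main ahead: 19


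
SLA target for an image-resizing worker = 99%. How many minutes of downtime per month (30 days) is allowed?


Formula: allowed downtime = period * (100 - SLA) / 100
Period (month (30 days)) = 43200 minutes
Unavailability fraction = (100 - 99.0) / 100
Allowed downtime = 43200 * (100 - 99.0) / 100
Allowed downtime = 432.0 minutes

432.0 minutes


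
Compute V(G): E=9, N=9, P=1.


Formula: V(G) = E - N + 2P
V(G) = 9 - 9 + 2*1
V(G) = 0 + 2
V(G) = 2

2


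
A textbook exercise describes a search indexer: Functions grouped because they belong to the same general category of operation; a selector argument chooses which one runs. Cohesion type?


Reasoning: Grouped by category of activity, not by data or sequence
Type: Logical cohesion

Logical cohesion


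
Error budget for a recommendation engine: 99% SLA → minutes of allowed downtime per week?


Formula: allowed downtime = period * (100 - SLA) / 100
Period (week) = 10080 minutes
Unavailability fraction = (100 - 99.0) / 100
Allowed downtime = 10080 * (100 - 99.0) / 100
Allowed downtime = 100.8 minutes

100.8 minutes


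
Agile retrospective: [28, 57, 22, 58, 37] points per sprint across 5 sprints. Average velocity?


Formula: Avg velocity = Total points / Number of sprints
Points: [28, 57, 22, 58, 37]
Sum = 28 + 57 + 22 + 58 + 37 = 202
Avg velocity = 202 / 5 = 40.4 points/sprint

40.4 points/sprint


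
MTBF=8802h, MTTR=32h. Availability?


Availability = MTBF / (MTBF + MTTR)
Availability = 8802 / (8802 + 32)
Availability = 8802 / 8834
Availability = 99.6378%

99.6378%


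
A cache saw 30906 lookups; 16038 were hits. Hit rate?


Formula: hit rate = hits / (hits + misses) * 100
hit rate = 16038 / (16038 + 14868) * 100
hit rate = 16038 / 30906 * 100
hit rate = 51.89%

51.89%


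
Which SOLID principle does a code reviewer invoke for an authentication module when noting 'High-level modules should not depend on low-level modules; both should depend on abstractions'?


This describes the Dependency Inversion Principle (DIP)

Dependency Inversion Principle (DIP)


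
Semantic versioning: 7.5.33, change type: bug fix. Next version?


Current: 7.5.33
Change category: 'bug fix' → patch bump
SemVer rule: patch bump → increment PATCH (MAJOR and MINOR unchanged)
New: 7.5.34

7.5.34


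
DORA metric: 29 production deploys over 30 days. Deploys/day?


Formula: deployments per day = releases / days
= 29 / 30
= 0.967 deploys/day
(equivalently, 6.77 deploys/week)

0.967 deploys/day


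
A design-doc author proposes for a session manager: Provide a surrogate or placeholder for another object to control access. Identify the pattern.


This matches the Proxy pattern

Proxy


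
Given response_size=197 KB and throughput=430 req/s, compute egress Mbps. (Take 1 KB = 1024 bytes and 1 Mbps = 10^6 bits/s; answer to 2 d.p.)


Formula: Mbps = payload_bytes * RPS * 8 / 1e6
Payload per request = 197 KB = 197 * 1024 = 201728 bytes
Total bytes/sec = 201728 * 430 = 86743040
Total bits/sec = 86743040 * 8 = 693944320
Mbps = 693944320 / 1e6 = 693.94

693.94 Mbps


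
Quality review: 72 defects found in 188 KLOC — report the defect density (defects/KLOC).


Defect density = defects / KLOC
Defect density = 72 / 188
Defect density = 0.383 defects/KLOC

0.383 defects/KLOC


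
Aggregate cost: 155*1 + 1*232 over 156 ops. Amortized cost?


Formula: Amortized cost = Total cost / Operations
Total cost = (155 * 1) + (1 * 232)
Total cost = 155 + 232 = 387
Amortized = 387 / 156 = 2.4808

2.4808


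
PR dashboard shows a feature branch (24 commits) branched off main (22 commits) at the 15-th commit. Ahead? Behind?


Common ancestor: commit #15
feature commits after divergence: 24 - 15 = 9
main commits after divergence: 22 - 15 = 7
feature is 9 commits ahead of main
main is 7 commits ahead of feature

feature ahead: 9, main ahead: 7


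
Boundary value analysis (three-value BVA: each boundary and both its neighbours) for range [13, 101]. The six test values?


Range: [13, 101]
Boundaries: just below min, min, min+1, max-1, max, just above max
Values: [12, 13, 14, 100, 101, 102]

[12, 13, 14, 100, 101, 102]


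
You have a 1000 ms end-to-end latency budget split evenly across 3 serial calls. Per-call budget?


Formula: per_stage = total_budget / stages
per_stage = 1000 / 3
per_stage = 333.33 ms

333.33 ms


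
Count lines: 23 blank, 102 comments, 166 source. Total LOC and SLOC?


Total LOC = blank + comment + code
Total LOC = 23 + 102 + 166 = 291
SLOC (source only) = code = 166

Total LOC: 291, SLOC: 166


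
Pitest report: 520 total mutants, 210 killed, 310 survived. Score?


Mutation score = killed / total * 100
Mutation score = 210 / 520 * 100
Mutation score = 40.38%

40.38%


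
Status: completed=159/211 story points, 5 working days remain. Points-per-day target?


Formula: Required rate = Remaining points / Days left
Remaining = 211 - 159 = 52 points
Required rate = 52 / 5 = 10.4 points/day

10.4 points/day


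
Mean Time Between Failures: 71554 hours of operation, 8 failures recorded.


Formula: MTBF = Total operating time / Number of failures
MTBF = 71554 / 8
MTBF = 8944.25 hours

8944.25 hours


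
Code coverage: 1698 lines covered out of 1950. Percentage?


Coverage = covered / total * 100
Coverage = 1698 / 1950 * 100
Coverage = 87.08%

87.08%


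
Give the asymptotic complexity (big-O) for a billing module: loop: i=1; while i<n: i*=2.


Reasoning: i doubles each step so iterations are log2(n)
Complexity: O(log n)

O(log n)


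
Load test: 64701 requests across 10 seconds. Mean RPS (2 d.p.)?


Formula: throughput = requests / seconds
throughput = 64701 / 10
throughput = 6470.1 requests/second

6470.1 requests/second


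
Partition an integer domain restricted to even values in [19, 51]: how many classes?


Constraint: even integers in [19, 51]
Class 1: x < 19 — out-of-range invalid
Class 2: x in [19,51] but odd — wrong type invalid
Class 3: x in [19,51] and even — valid
Class 4: x > 51 — out-of-range invalid
Total equivalence classes: 4

4 equivalence classes


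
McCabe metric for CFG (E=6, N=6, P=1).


Formula: V(G) = E - N + 2P
V(G) = 6 - 6 + 2*1
V(G) = 0 + 2
V(G) = 2

2


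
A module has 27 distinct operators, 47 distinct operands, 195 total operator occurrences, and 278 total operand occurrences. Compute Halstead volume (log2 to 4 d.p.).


Formula: V = N * log2(η), where N = N1 + N2 and η = η1 + η2
η = 27 + 47 = 74
N = 195 + 278 = 473
log2(74) ≈ 6.2095
V = 473 * 6.2095 = 2937.09

2937.09


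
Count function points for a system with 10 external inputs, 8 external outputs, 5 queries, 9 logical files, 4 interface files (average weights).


UFP = EI*4 + EO*5 + EQ*4 + ILF*10 + EIF*7
UFP = 10*4 + 8*5 + 5*4 + 9*10 + 4*7
UFP = 40 + 40 + 20 + 90 + 28
UFP = 218

218


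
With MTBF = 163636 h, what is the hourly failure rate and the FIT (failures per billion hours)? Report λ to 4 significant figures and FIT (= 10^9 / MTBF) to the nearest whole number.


Formula: λ = 1 / MTBF; FIT = λ × 1e9 = 1e9 / MTBF
λ = 1 / 163636 ≈ 6.111e-06 failures/hour
FIT = 1e9 / 163636 ≈ 6111 failures per 1e9 hours (nearest whole number)

λ = 6.111e-06 /h, FIT = 6111
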